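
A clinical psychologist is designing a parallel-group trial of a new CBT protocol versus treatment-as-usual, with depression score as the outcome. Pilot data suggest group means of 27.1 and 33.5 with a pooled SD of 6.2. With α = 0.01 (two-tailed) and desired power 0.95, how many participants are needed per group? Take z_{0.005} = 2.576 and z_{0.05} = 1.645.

Cohen's d = |M₁ − M₂| / SD_pooled = |27.1 − 33.5| / 6.2 = 6.4 / 6.2 = 1.032.
For two independent groups with equal n: n = 2·((z_{α/2} + z_β) / d)².
z_{α/2} + z_β = 2.576 + 1.645 = 4.221.
n = 2 × (4.221 / 1.032)² = 2 × 4.090² = 2 × 16.73 = 33.5.
Round up to the next whole participant.

n = 34 per group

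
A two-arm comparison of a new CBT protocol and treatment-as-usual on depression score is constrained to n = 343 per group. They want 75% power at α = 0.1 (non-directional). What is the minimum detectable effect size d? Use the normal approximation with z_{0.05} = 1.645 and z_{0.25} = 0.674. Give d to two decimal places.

d_min ≈ 0.18

For two independent groups of n = 343 each: d_min = (z_{α/2} + z_β)·√(2/n).
z-sum = 1.645 + 0.674 = 2.319.
d_min = 2.319 × √(2/343) = 2.319 × 0.0764 = 0.177.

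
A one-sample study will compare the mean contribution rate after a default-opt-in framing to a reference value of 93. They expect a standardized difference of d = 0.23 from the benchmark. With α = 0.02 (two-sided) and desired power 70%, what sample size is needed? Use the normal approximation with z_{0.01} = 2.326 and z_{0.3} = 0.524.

For a one-sample test: n = ((z_{α/2} + z_β) / d)².
z_{α/2} + z_β = 2.326 + 0.524 = 2.850.
n = (2.850 / 0.23)² = 12.391² = 153.54.
Round up.

n = 154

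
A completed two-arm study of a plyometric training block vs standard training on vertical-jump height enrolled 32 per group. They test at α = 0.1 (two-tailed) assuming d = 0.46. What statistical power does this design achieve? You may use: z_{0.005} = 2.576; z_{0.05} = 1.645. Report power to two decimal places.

For two equal groups, power = Φ(d·√(n/2) − z_{α/2}).
d·√(n/2) = 0.46 × √(32/2) = 0.46 × 4.000 = 1.840.
z_β = 1.840 − 1.645 = 0.195.
Power = Φ(0.195) = 0.577.

power ≈ 0.58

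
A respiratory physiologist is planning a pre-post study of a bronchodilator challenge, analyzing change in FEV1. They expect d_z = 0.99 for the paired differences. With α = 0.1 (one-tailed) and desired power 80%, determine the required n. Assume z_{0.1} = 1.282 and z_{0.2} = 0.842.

For a paired (one-sample on differences) test: n = ((z_{α} + z_β) / d)².
z_{α} + z_β = 1.282 + 0.842 = 2.124.
n = (2.124 / 0.99)² = 2.145² = 4.60.
Round up.

n = 5 pairs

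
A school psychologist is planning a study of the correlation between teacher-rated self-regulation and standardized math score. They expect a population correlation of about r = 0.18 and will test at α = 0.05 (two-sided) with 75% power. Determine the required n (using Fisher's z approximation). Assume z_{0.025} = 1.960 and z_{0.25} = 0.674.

n = 213

Fisher's z: C = ½·ln((1+r)/(1−r)) = ½·ln(1.4390) = 0.1820.
n = ((z_{α/2} + z_β)/C)² + 3.
(1.960 + 0.674) / 0.1820 = 2.634 / 0.1820 = 14.473.
n = 14.473² + 3 = 209.45 + 3 = 212.5.
Round up.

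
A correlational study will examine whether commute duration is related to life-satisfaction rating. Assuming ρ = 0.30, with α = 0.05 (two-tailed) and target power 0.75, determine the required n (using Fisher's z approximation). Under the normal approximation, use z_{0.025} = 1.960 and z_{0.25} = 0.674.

Fisher's z: C = ½·ln((1+r)/(1−r)) = ½·ln(1.8571) = 0.3095.
n = ((z_{α/2} + z_β)/C)² + 3.
(1.960 + 0.674) / 0.3095 = 2.634 / 0.3095 = 8.511.
n = 8.511² + 3 = 72.43 + 3 = 75.4.
Round up.

n = 76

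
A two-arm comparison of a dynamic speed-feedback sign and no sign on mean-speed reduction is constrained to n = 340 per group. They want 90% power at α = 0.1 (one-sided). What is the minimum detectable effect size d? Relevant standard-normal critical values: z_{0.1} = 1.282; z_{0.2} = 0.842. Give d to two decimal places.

d_min ≈ 0.20

For two independent groups of n = 340 each: d_min = (z_{α} + z_β)·√(2/n).
z-sum = 1.282 + 1.282 = 2.564.
d_min = 2.564 × √(2/340) = 2.564 × 0.0767 = 0.197.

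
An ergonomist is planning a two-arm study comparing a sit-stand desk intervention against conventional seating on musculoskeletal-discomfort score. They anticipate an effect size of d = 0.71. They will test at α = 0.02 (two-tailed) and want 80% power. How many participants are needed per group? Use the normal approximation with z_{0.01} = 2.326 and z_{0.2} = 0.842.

For two independent groups with equal n: n = 2·((z_{α/2} + z_β) / d)².
z_{α/2} + z_β = 2.326 + 0.842 = 3.168.
n = 2 × (3.168 / 0.71)² = 2 × 4.462² = 2 × 19.91 = 39.8.
Round up to the next whole participant.

n = 40 per group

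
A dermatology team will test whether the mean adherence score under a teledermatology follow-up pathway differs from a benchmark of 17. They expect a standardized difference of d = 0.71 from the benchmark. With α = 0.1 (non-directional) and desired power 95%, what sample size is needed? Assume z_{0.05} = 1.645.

For a one-sample test: n = ((z_{α/2} + z_β) / d)².
z_{α/2} + z_β = 1.645 + 1.645 = 3.290.
n = (3.290 / 0.71)² = 4.634² = 21.47.
Round up.

n = 22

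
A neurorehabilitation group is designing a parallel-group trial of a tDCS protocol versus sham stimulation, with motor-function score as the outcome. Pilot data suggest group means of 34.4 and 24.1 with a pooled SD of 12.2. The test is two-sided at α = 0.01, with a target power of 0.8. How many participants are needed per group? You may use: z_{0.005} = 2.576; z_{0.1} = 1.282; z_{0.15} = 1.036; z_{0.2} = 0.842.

Cohen's d = |M₁ − M₂| / SD_pooled = |34.4 − 24.1| / 12.2 = 10.3 / 12.2 = 0.844.
For two independent groups with equal n: n = 2·((z_{α/2} + z_β) / d)².
z_{α/2} + z_β = 2.576 + 0.842 = 3.418.
n = 2 × (3.418 / 0.844)² = 2 × 4.050² = 2 × 16.40 = 32.8.
Round up to the next whole participant.

n = 33 per group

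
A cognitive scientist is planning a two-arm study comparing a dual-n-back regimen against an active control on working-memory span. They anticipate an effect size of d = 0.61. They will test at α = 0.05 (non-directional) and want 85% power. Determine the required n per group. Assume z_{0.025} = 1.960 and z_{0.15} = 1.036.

For two independent groups with equal n: n = 2·((z_{α/2} + z_β) / d)².
z_{α/2} + z_β = 1.960 + 1.036 = 2.996.
n = 2 × (2.996 / 0.61)² = 2 × 4.911² = 2 × 24.12 = 48.2.
Round up to the next whole participant.

n = 49 per group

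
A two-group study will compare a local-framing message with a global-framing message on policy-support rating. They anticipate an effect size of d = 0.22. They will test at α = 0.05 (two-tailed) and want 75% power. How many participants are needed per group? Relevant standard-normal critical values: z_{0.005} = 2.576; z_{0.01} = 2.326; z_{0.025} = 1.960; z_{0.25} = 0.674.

n = 287 per group

For two independent groups with equal n: n = 2·((z_{α/2} + z_β) / d)².
z_{α/2} + z_β = 1.960 + 0.674 = 2.634.
n = 2 × (2.634 / 0.22)² = 2 × 11.973² = 2 × 143.35 = 286.7.
Round up to the next whole participant.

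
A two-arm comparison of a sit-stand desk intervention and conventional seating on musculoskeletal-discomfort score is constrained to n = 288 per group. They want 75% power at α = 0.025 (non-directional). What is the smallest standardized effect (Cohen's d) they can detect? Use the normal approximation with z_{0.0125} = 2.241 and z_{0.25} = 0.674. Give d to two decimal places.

d_min ≈ 0.24

For two independent groups of n = 288 each: d_min = (z_{α/2} + z_β)·√(2/n).
z-sum = 2.241 + 0.674 = 2.915.
d_min = 2.915 × √(2/288) = 2.915 × 0.0833 = 0.243.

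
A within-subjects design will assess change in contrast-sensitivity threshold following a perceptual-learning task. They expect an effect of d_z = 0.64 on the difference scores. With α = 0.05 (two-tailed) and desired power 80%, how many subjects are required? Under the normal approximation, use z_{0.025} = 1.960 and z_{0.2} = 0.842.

For a paired (one-sample on differences) test: n = ((z_{α/2} + z_β) / d)².
z_{α/2} + z_β = 1.960 + 0.842 = 2.802.
n = (2.802 / 0.64)² = 4.378² = 19.17.
Round up.

n = 20 pairs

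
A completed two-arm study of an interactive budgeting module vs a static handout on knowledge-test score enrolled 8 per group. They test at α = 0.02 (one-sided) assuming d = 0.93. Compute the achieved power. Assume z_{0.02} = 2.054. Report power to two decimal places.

power ≈ 0.42

For two equal groups, power = Φ(d·√(n/2) − z_{α}).
d·√(n/2) = 0.93 × √(8/2) = 0.93 × 2.000 = 1.860.
z_β = 1.860 − 2.054 = -0.194.
Power = Φ(-0.194) = 0.423.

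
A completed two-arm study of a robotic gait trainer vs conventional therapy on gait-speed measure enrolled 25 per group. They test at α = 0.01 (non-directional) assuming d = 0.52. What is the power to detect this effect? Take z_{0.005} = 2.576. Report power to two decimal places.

power ≈ 0.23

For two equal groups, power = Φ(d·√(n/2) − z_{α/2}).
d·√(n/2) = 0.52 × √(25/2) = 0.52 × 3.536 = 1.838.
z_β = 1.838 − 2.576 = -0.738.
Power = Φ(-0.738) = 0.230.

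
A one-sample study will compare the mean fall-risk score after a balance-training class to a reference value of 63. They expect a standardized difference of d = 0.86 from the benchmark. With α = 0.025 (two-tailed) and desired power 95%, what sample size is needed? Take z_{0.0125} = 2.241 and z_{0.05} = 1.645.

For a one-sample test: n = ((z_{α/2} + z_β) / d)².
z_{α/2} + z_β = 2.241 + 1.645 = 3.886.
n = (3.886 / 0.86)² = 4.519² = 20.42.
Round up.

n = 21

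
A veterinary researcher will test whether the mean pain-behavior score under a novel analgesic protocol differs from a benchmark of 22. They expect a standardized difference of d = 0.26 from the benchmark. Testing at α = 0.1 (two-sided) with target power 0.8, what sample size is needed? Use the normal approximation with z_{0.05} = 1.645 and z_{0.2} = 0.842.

n = 92

For a one-sample test: n = ((z_{α/2} + z_β) / d)².
z_{α/2} + z_β = 1.645 + 0.842 = 2.487.
n = (2.487 / 0.26)² = 9.565² = 91.50.
Round up.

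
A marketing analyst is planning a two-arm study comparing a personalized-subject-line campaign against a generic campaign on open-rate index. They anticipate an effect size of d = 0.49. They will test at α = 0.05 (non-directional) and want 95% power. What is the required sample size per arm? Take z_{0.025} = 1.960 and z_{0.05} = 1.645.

For two independent groups with equal n: n = 2·((z_{α/2} + z_β) / d)².
z_{α/2} + z_β = 1.960 + 1.645 = 3.605.
n = 2 × (3.605 / 0.49)² = 2 × 7.357² = 2 × 54.13 = 108.3.
Round up to the next whole participant.

n = 109 per group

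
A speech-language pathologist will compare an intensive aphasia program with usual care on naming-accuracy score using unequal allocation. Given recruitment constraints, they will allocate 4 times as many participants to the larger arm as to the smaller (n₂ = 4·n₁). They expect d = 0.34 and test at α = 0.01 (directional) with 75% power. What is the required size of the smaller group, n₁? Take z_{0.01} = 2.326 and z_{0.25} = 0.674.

With allocation ratio k = n₂/n₁ = 4, Var(x̄₁−x̄₂) = σ²(1/n₁ + 1/(k·n₁)) = σ²·(k+1)/(k·n₁).
So n₁ = (1 + 1/k)·((z_{α} + z_β)/d)² = 1.250 × (3.000/0.34)².
n₁ = 1.250 × 77.85 = 97.3.
Round up: n₁ = 98, giving n₂ = 4 × 98 = 392.

n₁ = 98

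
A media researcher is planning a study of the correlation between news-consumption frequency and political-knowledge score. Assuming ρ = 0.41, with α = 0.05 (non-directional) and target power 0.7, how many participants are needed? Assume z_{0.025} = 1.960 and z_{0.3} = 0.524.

Fisher's z: C = ½·ln((1+r)/(1−r)) = ½·ln(2.3898) = 0.4356.
n = ((z_{α/2} + z_β)/C)² + 3.
(1.960 + 0.524) / 0.4356 = 2.484 / 0.4356 = 5.702.
n = 5.702² + 3 = 32.52 + 3 = 35.5.
Round up.

n = 36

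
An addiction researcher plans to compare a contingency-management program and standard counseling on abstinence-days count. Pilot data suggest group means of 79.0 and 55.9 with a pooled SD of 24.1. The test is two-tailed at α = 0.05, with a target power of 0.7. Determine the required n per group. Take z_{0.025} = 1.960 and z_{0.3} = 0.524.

Cohen's d = |M₁ − M₂| / SD_pooled = |79.0 − 55.9| / 24.1 = 23.1 / 24.1 = 0.959.
For two independent groups with equal n: n = 2·((z_{α/2} + z_β) / d)².
z_{α/2} + z_β = 1.960 + 0.524 = 2.484.
n = 2 × (2.484 / 0.959)² = 2 × 2.590² = 2 × 6.71 = 13.4.
Round up to the next whole participant.

n = 14 per group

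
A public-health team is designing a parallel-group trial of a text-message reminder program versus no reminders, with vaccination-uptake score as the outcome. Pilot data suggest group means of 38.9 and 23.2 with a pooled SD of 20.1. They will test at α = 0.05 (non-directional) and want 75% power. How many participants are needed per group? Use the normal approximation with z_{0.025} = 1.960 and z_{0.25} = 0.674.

n = 23 per group

Cohen's d = |M₁ − M₂| / SD_pooled = |38.9 − 23.2| / 20.1 = 15.7 / 20.1 = 0.781.
For two independent groups with equal n: n = 2·((z_{α/2} + z_β) / d)².
z_{α/2} + z_β = 1.960 + 0.674 = 2.634.
n = 2 × (2.634 / 0.781)² = 2 × 3.373² = 2 × 11.37 = 22.7.
Round up to the next whole participant.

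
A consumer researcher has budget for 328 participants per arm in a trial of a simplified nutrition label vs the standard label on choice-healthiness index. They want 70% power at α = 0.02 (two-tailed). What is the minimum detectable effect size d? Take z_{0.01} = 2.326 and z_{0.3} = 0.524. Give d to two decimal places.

d_min ≈ 0.22

For two independent groups of n = 328 each: d_min = (z_{α/2} + z_β)·√(2/n).
z-sum = 2.326 + 0.524 = 2.850.
d_min = 2.850 × √(2/328) = 2.850 × 0.0781 = 0.223.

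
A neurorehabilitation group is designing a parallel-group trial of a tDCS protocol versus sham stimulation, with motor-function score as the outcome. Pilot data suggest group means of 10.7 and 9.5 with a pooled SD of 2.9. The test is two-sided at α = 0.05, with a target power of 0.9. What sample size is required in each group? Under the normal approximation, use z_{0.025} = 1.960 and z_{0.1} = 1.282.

n = 123 per group

Cohen's d = |M₁ − M₂| / SD_pooled = |10.7 − 9.5| / 2.9 = 1.2 / 2.9 = 0.414.
For two independent groups with equal n: n = 2·((z_{α/2} + z_β) / d)².
z_{α/2} + z_β = 1.960 + 1.282 = 3.242.
n = 2 × (3.242 / 0.414)² = 2 × 7.831² = 2 × 61.32 = 122.6.
Round up to the next whole participant.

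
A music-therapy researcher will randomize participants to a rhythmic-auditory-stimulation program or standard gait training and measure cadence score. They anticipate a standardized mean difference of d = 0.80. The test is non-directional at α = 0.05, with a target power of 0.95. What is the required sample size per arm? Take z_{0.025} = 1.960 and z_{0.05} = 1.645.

n = 41 per group

For two independent groups with equal n: n = 2·((z_{α/2} + z_β) / d)².
z_{α/2} + z_β = 1.960 + 1.645 = 3.605.
n = 2 × (3.605 / 0.80)² = 2 × 4.506² = 2 × 20.31 = 40.6.
Round up to the next whole participant.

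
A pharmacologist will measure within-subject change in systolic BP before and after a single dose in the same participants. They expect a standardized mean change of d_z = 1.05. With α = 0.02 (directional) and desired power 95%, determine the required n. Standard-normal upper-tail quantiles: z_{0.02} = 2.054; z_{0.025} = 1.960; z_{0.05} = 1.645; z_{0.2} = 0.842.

For a paired (one-sample on differences) test: n = ((z_{α} + z_β) / d)².
z_{α} + z_β = 2.054 + 1.645 = 3.699.
n = (3.699 / 1.05)² = 3.523² = 12.41.
Round up.

n = 13 pairs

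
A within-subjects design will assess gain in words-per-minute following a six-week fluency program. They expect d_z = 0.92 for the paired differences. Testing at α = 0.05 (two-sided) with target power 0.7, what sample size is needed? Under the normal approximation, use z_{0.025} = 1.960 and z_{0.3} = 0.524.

For a paired (one-sample on differences) test: n = ((z_{α/2} + z_β) / d)².
z_{α/2} + z_β = 1.960 + 0.524 = 2.484.
n = (2.484 / 0.92)² = 2.700² = 7.29.
Round up.

n = 8 pairs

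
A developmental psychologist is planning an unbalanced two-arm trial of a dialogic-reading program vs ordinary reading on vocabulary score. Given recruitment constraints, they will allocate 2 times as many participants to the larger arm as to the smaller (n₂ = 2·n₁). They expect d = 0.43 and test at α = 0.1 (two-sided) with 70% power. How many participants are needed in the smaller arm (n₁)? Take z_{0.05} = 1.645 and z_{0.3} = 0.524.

With allocation ratio k = n₂/n₁ = 2, Var(x̄₁−x̄₂) = σ²(1/n₁ + 1/(k·n₁)) = σ²·(k+1)/(k·n₁).
So n₁ = (1 + 1/k)·((z_{α/2} + z_β)/d)² = 1.500 × (2.169/0.43)².
n₁ = 1.500 × 25.44 = 38.2.
Round up: n₁ = 39, giving n₂ = 2 × 39 = 78.

n₁ = 39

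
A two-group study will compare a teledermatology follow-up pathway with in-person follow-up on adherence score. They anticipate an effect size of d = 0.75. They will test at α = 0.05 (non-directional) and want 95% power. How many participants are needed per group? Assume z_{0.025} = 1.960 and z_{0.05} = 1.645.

n = 47 per group

For two independent groups with equal n: n = 2·((z_{α/2} + z_β) / d)².
z_{α/2} + z_β = 1.960 + 1.645 = 3.605.
n = 2 × (3.605 / 0.75)² = 2 × 4.807² = 2 × 23.10 = 46.2.
Round up to the next whole participant.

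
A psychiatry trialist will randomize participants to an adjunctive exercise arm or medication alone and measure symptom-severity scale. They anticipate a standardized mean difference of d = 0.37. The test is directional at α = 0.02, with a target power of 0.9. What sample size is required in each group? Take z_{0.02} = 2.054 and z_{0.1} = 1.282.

n = 163 per group

For two independent groups with equal n: n = 2·((z_{α} + z_β) / d)².
z_{α} + z_β = 2.054 + 1.282 = 3.336.
n = 2 × (3.336 / 0.37)² = 2 × 9.016² = 2 × 81.29 = 162.6.
Round up to the next whole participant.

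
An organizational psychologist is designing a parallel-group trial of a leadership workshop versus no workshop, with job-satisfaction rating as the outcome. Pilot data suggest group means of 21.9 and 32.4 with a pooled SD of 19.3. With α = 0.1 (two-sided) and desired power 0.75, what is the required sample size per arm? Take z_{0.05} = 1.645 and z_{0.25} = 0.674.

Cohen's d = |M₁ − M₂| / SD_pooled = |21.9 − 32.4| / 19.3 = 10.5 / 19.3 = 0.544.
For two independent groups with equal n: n = 2·((z_{α/2} + z_β) / d)².
z_{α/2} + z_β = 1.645 + 0.674 = 2.319.
n = 2 × (2.319 / 0.544)² = 2 × 4.263² = 2 × 18.17 = 36.3.
Round up to the next whole participant.

n = 37 per group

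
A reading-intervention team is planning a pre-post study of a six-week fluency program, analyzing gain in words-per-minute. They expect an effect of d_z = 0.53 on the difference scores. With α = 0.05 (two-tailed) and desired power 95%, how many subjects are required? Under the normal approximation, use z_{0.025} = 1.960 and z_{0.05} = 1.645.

n = 47 pairs

For a paired (one-sample on differences) test: n = ((z_{α/2} + z_β) / d)².
z_{α/2} + z_β = 1.960 + 1.645 = 3.605.
n = (3.605 / 0.53)² = 6.802² = 46.27.
Round up.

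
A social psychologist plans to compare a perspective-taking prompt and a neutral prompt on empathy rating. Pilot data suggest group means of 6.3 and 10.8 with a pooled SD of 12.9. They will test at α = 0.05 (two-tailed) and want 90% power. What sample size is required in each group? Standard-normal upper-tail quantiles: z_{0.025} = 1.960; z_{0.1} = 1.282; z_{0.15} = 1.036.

n = 173 per group

Cohen's d = |M₁ − M₂| / SD_pooled = |6.3 − 10.8| / 12.9 = 4.5 / 12.9 = 0.349.
For two independent groups with equal n: n = 2·((z_{α/2} + z_β) / d)².
z_{α/2} + z_β = 1.960 + 1.282 = 3.242.
n = 2 × (3.242 / 0.349)² = 2 × 9.289² = 2 × 86.29 = 172.6.
Round up to the next whole participant.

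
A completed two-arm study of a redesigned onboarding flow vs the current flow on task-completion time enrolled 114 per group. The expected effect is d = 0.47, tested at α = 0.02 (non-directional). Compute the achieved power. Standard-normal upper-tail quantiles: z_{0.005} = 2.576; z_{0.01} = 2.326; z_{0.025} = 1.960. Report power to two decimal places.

For two equal groups, power = Φ(d·√(n/2) − z_{α/2}).
d·√(n/2) = 0.47 × √(114/2) = 0.47 × 7.550 = 3.548.
z_β = 3.548 − 2.326 = 1.222.
Power = Φ(1.222) = 0.889.

power ≈ 0.89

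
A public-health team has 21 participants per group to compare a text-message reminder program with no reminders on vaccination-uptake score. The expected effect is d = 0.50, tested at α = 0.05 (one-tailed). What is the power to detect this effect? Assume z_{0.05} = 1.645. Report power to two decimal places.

power ≈ 0.49

For two equal groups, power = Φ(d·√(n/2) − z_{α}).
d·√(n/2) = 0.50 × √(21/2) = 0.50 × 3.240 = 1.620.
z_β = 1.620 − 1.645 = -0.025.
Power = Φ(-0.025) = 0.490.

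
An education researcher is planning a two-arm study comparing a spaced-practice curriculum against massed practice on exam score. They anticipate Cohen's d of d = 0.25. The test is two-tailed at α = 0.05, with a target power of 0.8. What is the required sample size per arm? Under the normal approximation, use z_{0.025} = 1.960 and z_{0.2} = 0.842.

For two independent groups with equal n: n = 2·((z_{α/2} + z_β) / d)².
z_{α/2} + z_β = 1.960 + 0.842 = 2.802.
n = 2 × (2.802 / 0.25)² = 2 × 11.208² = 2 × 125.62 = 251.2.
Round up to the next whole participant.

n = 252 per group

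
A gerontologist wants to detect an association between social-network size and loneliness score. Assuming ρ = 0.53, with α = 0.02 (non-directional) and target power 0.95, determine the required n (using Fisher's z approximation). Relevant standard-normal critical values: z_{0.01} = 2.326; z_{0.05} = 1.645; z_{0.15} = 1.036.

Fisher's z: C = ½·ln((1+r)/(1−r)) = ½·ln(3.2553) = 0.5901.
n = ((z_{α/2} + z_β)/C)² + 3.
(2.326 + 1.645) / 0.5901 = 3.971 / 0.5901 = 6.729.
n = 6.729² + 3 = 45.28 + 3 = 48.3.
Round up.

n = 49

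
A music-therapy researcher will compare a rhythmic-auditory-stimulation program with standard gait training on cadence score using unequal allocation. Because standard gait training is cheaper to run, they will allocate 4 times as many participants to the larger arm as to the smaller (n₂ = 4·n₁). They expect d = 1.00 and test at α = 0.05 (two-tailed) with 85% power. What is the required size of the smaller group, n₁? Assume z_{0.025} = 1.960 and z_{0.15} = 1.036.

With allocation ratio k = n₂/n₁ = 4, Var(x̄₁−x̄₂) = σ²(1/n₁ + 1/(k·n₁)) = σ²·(k+1)/(k·n₁).
So n₁ = (1 + 1/k)·((z_{α/2} + z_β)/d)² = 1.250 × (2.996/1.00)².
n₁ = 1.250 × 8.98 = 11.2.
Round up: n₁ = 12, giving n₂ = 4 × 12 = 48.

n₁ = 12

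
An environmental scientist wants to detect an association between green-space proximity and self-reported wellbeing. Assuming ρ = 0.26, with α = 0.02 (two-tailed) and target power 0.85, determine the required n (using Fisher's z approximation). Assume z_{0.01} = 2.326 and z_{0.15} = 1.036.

Fisher's z: C = ½·ln((1+r)/(1−r)) = ½·ln(1.7027) = 0.2661.
n = ((z_{α/2} + z_β)/C)² + 3.
(2.326 + 1.036) / 0.2661 = 3.362 / 0.2661 = 12.634.
n = 12.634² + 3 = 159.63 + 3 = 162.6.
Round up.

n = 163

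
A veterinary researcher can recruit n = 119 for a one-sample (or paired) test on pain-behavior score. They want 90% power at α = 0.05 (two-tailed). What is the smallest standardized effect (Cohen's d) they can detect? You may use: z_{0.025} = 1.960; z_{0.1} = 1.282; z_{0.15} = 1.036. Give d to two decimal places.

For a single sample (or paired design) of n = 119: d_min = (z_{α/2} + z_β)/√n.
z-sum = 1.960 + 1.282 = 3.242.
d_min = 3.242 / √119 = 3.242 / 10.909 = 0.297.

d_min ≈ 0.30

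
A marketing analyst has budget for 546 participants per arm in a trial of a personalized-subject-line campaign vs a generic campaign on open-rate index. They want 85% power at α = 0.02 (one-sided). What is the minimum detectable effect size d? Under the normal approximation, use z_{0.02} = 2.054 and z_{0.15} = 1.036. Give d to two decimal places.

For two independent groups of n = 546 each: d_min = (z_{α} + z_β)·√(2/n).
z-sum = 2.054 + 1.036 = 3.090.
d_min = 3.090 × √(2/546) = 3.090 × 0.0605 = 0.187.

d_min ≈ 0.19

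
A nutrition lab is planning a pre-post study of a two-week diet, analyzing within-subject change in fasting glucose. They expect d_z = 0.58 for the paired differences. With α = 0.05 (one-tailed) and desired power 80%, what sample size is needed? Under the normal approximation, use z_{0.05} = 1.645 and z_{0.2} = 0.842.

n = 19 pairs

For a paired (one-sample on differences) test: n = ((z_{α} + z_β) / d)².
z_{α} + z_β = 1.645 + 0.842 = 2.487.
n = (2.487 / 0.58)² = 4.288² = 18.39.
Round up.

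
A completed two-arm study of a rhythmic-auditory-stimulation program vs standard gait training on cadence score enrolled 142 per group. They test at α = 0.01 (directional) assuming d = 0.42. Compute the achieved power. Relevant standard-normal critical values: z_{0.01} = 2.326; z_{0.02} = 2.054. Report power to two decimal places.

For two equal groups, power = Φ(d·√(n/2) − z_{α}).
d·√(n/2) = 0.42 × √(142/2) = 0.42 × 8.426 = 3.539.
z_β = 3.539 − 2.326 = 1.213.
Power = Φ(1.213) = 0.887.

power ≈ 0.89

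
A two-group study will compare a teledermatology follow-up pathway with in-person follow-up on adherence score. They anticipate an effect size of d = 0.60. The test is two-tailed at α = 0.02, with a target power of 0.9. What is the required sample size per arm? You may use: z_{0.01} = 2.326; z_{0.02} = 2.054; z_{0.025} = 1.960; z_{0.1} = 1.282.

n = 73 per group

For two independent groups with equal n: n = 2·((z_{α/2} + z_β) / d)².
z_{α/2} + z_β = 2.326 + 1.282 = 3.608.
n = 2 × (3.608 / 0.60)² = 2 × 6.013² = 2 × 36.16 = 72.3.
Round up to the next whole participant.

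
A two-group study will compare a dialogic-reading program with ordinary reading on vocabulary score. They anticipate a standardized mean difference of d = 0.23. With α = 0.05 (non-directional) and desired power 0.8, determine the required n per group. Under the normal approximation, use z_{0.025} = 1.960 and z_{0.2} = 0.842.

For two independent groups with equal n: n = 2·((z_{α/2} + z_β) / d)².
z_{α/2} + z_β = 1.960 + 0.842 = 2.802.
n = 2 × (2.802 / 0.23)² = 2 × 12.183² = 2 × 148.42 = 296.8.
Round up to the next whole participant.

n = 297 per group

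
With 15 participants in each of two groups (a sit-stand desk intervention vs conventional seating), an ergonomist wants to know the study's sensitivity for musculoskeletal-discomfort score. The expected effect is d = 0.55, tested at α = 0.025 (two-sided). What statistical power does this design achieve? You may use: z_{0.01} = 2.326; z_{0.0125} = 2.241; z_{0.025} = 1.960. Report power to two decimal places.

For two equal groups, power = Φ(d·√(n/2) − z_{α/2}).
d·√(n/2) = 0.55 × √(15/2) = 0.55 × 2.739 = 1.506.
z_β = 1.506 − 2.241 = -0.735.
Power = Φ(-0.735) = 0.231.

power ≈ 0.23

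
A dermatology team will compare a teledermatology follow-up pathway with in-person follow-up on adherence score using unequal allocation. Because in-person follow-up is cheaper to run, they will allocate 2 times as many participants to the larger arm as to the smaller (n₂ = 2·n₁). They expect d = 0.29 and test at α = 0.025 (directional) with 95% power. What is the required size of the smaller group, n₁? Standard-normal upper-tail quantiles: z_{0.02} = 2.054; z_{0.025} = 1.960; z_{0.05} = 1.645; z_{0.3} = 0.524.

n₁ = 232

With allocation ratio k = n₂/n₁ = 2, Var(x̄₁−x̄₂) = σ²(1/n₁ + 1/(k·n₁)) = σ²·(k+1)/(k·n₁).
So n₁ = (1 + 1/k)·((z_{α} + z_β)/d)² = 1.500 × (3.605/0.29)².
n₁ = 1.500 × 154.53 = 231.8.
Round up: n₁ = 232, giving n₂ = 2 × 232 = 464.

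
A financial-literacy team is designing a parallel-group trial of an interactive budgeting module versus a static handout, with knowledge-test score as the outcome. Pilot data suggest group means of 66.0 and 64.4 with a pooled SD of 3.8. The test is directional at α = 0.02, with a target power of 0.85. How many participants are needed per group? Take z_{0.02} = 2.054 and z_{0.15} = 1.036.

n = 108 per group

Cohen's d = |M₁ − M₂| / SD_pooled = |66.0 − 64.4| / 3.8 = 1.6 / 3.8 = 0.421.
For two independent groups with equal n: n = 2·((z_{α} + z_β) / d)².
z_{α} + z_β = 2.054 + 1.036 = 3.090.
n = 2 × (3.090 / 0.421)² = 2 × 7.340² = 2 × 53.87 = 107.7.
Round up to the next whole participant.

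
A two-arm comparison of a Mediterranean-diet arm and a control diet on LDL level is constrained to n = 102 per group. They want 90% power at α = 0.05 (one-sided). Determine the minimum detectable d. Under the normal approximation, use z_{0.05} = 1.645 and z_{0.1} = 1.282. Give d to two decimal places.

d_min ≈ 0.41

For two independent groups of n = 102 each: d_min = (z_{α} + z_β)·√(2/n).
z-sum = 1.645 + 1.282 = 2.927.
d_min = 2.927 × √(2/102) = 2.927 × 0.1400 = 0.410.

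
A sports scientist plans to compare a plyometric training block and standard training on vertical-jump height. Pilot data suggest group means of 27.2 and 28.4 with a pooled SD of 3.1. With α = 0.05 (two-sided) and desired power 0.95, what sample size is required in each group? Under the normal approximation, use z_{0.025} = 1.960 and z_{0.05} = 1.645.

Cohen's d = |M₁ − M₂| / SD_pooled = |27.2 − 28.4| / 3.1 = 1.2 / 3.1 = 0.387.
For two independent groups with equal n: n = 2·((z_{α/2} + z_β) / d)².
z_{α/2} + z_β = 1.960 + 1.645 = 3.605.
n = 2 × (3.605 / 0.387)² = 2 × 9.315² = 2 × 86.77 = 173.5.
Round up to the next whole participant.

n = 174 per group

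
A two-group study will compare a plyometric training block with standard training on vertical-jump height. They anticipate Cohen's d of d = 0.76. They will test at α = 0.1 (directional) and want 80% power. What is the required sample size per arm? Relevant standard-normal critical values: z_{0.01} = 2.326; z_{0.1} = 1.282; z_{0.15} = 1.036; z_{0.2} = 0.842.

n = 16 per group

For two independent groups with equal n: n = 2·((z_{α} + z_β) / d)².
z_{α} + z_β = 1.282 + 0.842 = 2.124.
n = 2 × (2.124 / 0.76)² = 2 × 2.795² = 2 × 7.81 = 15.6.
Round up to the next whole participant.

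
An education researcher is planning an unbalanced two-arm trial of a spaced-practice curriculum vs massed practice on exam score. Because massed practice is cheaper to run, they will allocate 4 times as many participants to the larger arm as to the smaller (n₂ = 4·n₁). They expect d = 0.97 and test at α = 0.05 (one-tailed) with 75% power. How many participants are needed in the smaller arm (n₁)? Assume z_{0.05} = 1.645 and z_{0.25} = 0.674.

With allocation ratio k = n₂/n₁ = 4, Var(x̄₁−x̄₂) = σ²(1/n₁ + 1/(k·n₁)) = σ²·(k+1)/(k·n₁).
So n₁ = (1 + 1/k)·((z_{α} + z_β)/d)² = 1.250 × (2.319/0.97)².
n₁ = 1.250 × 5.72 = 7.1.
Round up: n₁ = 8, giving n₂ = 4 × 8 = 32.

n₁ = 8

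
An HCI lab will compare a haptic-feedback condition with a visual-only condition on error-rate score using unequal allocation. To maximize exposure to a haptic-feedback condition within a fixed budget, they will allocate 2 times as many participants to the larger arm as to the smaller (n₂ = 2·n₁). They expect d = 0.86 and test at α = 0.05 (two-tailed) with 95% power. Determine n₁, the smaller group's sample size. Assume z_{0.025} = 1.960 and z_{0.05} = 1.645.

n₁ = 27

With allocation ratio k = n₂/n₁ = 2, Var(x̄₁−x̄₂) = σ²(1/n₁ + 1/(k·n₁)) = σ²·(k+1)/(k·n₁).
So n₁ = (1 + 1/k)·((z_{α/2} + z_β)/d)² = 1.500 × (3.605/0.86)².
n₁ = 1.500 × 17.57 = 26.4.
Round up: n₁ = 27, giving n₂ = 2 × 27 = 54.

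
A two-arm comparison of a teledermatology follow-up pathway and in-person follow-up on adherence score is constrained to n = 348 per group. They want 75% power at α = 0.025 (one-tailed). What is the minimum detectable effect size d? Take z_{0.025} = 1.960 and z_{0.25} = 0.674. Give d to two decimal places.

d_min ≈ 0.20

For two independent groups of n = 348 each: d_min = (z_{α} + z_β)·√(2/n).
z-sum = 1.960 + 0.674 = 2.634.
d_min = 2.634 × √(2/348) = 2.634 × 0.0758 = 0.200.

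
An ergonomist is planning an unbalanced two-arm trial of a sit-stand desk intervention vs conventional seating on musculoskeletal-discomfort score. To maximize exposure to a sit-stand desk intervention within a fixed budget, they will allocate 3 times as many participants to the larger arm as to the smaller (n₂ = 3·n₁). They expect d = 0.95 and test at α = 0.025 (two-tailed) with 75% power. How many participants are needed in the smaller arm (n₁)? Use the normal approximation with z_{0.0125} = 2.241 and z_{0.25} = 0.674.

With allocation ratio k = n₂/n₁ = 3, Var(x̄₁−x̄₂) = σ²(1/n₁ + 1/(k·n₁)) = σ²·(k+1)/(k·n₁).
So n₁ = (1 + 1/k)·((z_{α/2} + z_β)/d)² = 1.333 × (2.915/0.95)².
n₁ = 1.333 × 9.42 = 12.6.
Round up: n₁ = 13, giving n₂ = 3 × 13 = 39.

n₁ = 13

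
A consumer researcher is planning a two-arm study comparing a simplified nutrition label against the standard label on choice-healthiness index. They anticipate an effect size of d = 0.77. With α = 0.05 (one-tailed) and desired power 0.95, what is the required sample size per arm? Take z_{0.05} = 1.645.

For two independent groups with equal n: n = 2·((z_{α} + z_β) / d)².
z_{α} + z_β = 1.645 + 1.645 = 3.290.
n = 2 × (3.290 / 0.77)² = 2 × 4.273² = 2 × 18.26 = 36.5.
Round up to the next whole participant.

n = 37 per group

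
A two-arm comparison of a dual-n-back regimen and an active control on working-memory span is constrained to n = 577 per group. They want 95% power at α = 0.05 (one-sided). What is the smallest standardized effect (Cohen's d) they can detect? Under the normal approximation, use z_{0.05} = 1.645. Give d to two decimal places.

For two independent groups of n = 577 each: d_min = (z_{α} + z_β)·√(2/n).
z-sum = 1.645 + 1.645 = 3.290.
d_min = 3.290 × √(2/577) = 3.290 × 0.0589 = 0.194.

d_min ≈ 0.19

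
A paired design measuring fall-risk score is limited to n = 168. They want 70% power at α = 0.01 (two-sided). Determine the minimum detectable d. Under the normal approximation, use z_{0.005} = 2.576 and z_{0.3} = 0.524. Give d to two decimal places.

For a single sample (or paired design) of n = 168: d_min = (z_{α/2} + z_β)/√n.
z-sum = 2.576 + 0.524 = 3.100.
d_min = 3.100 / √168 = 3.100 / 12.961 = 0.239.

d_min ≈ 0.24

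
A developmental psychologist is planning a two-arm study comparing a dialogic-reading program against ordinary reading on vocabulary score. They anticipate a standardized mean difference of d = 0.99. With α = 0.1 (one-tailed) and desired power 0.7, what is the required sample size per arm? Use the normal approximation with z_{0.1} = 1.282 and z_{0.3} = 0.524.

n = 7 per group

For two independent groups with equal n: n = 2·((z_{α} + z_β) / d)².
z_{α} + z_β = 1.282 + 0.524 = 1.806.
n = 2 × (1.806 / 0.99)² = 2 × 1.824² = 2 × 3.33 = 6.7.
Round up to the next whole participant.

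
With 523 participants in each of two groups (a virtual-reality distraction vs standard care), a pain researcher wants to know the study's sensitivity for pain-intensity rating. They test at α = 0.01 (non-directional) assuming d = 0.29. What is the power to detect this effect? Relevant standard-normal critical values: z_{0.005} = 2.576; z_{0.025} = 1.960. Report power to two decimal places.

For two equal groups, power = Φ(d·√(n/2) − z_{α/2}).
d·√(n/2) = 0.29 × √(523/2) = 0.29 × 16.171 = 4.690.
z_β = 4.690 − 2.576 = 2.114.
Power = Φ(2.114) = 0.983.

power ≈ 0.98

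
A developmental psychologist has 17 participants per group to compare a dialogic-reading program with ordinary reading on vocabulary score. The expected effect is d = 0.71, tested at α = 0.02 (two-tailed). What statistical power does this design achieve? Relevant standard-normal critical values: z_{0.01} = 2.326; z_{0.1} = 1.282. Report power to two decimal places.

power ≈ 0.40

For two equal groups, power = Φ(d·√(n/2) − z_{α/2}).
d·√(n/2) = 0.71 × √(17/2) = 0.71 × 2.915 = 2.070.
z_β = 2.070 − 2.326 = -0.256.
Power = Φ(-0.256) = 0.399.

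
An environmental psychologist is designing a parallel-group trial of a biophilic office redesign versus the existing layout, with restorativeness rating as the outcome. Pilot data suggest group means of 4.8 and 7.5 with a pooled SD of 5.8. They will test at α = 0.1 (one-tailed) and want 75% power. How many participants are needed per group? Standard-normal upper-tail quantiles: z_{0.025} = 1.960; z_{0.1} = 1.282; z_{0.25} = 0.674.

Cohen's d = |M₁ − M₂| / SD_pooled = |4.8 − 7.5| / 5.8 = 2.7 / 5.8 = 0.466.
For two independent groups with equal n: n = 2·((z_{α} + z_β) / d)².
z_{α} + z_β = 1.282 + 0.674 = 1.956.
n = 2 × (1.956 / 0.466)² = 2 × 4.197² = 2 × 17.62 = 35.2.
Round up to the next whole participant.

n = 36 per group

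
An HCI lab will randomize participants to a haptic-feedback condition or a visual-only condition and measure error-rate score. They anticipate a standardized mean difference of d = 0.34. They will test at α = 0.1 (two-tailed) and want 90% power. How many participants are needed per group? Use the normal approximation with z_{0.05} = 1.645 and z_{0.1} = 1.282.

n = 149 per group

For two independent groups with equal n: n = 2·((z_{α/2} + z_β) / d)².
z_{α/2} + z_β = 1.645 + 1.282 = 2.927.
n = 2 × (2.927 / 0.34)² = 2 × 8.609² = 2 × 74.11 = 148.2.
Round up to the next whole participant.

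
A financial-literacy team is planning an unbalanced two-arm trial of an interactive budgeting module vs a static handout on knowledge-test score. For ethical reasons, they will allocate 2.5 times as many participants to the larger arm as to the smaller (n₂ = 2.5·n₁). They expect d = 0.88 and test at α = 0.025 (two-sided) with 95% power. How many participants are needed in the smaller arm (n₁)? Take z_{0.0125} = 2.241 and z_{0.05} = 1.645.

n₁ = 28

With allocation ratio k = n₂/n₁ = 2.5, Var(x̄₁−x̄₂) = σ²(1/n₁ + 1/(k·n₁)) = σ²·(k+1)/(k·n₁).
So n₁ = (1 + 1/k)·((z_{α/2} + z_β)/d)² = 1.400 × (3.886/0.88)².
n₁ = 1.400 × 19.50 = 27.3.
Round up: n₁ = 28, giving n₂ = 2.5 × 28 = 70.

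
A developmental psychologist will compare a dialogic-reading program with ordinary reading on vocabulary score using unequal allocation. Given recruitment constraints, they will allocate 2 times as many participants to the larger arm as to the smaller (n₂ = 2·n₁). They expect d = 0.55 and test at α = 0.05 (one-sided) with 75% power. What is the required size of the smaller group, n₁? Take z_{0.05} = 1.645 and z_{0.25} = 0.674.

With allocation ratio k = n₂/n₁ = 2, Var(x̄₁−x̄₂) = σ²(1/n₁ + 1/(k·n₁)) = σ²·(k+1)/(k·n₁).
So n₁ = (1 + 1/k)·((z_{α} + z_β)/d)² = 1.500 × (2.319/0.55)².
n₁ = 1.500 × 17.78 = 26.7.
Round up: n₁ = 27, giving n₂ = 2 × 27 = 54.

n₁ = 27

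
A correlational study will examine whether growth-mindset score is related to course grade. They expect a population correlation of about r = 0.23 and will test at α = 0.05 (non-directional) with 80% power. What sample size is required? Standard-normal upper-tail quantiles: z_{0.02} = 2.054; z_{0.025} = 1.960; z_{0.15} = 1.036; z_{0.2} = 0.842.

n = 147

Fisher's z: C = ½·ln((1+r)/(1−r)) = ½·ln(1.5974) = 0.2342.
n = ((z_{α/2} + z_β)/C)² + 3.
(1.960 + 0.842) / 0.2342 = 2.802 / 0.2342 = 11.964.
n = 11.964² + 3 = 143.14 + 3 = 146.1.
Round up.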